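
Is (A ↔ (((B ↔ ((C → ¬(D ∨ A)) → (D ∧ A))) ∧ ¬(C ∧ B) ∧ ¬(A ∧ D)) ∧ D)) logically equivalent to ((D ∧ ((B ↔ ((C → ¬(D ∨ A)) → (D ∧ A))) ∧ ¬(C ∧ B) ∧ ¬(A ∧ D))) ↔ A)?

A  B  C  D  |  φ  ψ
F  F  F  F  |  T  T
F  F  F  T  |  F  F
F  F  T  F  |  T  T
F  F  T  T  |  T  T
F  T  F  F  |  T  T
F  T  F  T  |  T  T
F  T  T  F  |  T  T
F  T  T  T  |  T  T
T  F  F  F  |  F  F
T  F  F  T  |  F  F
T  F  T  F  |  F  F
T  F  T  T  |  F  F
T  T  F  F  |  F  F
T  T  F  T  |  F  F
T  T  T  F  |  F  F
T  T  T  T  |  F  F
The columns for φ and ψ agree on every row, so they are logically equivalent.

equivalent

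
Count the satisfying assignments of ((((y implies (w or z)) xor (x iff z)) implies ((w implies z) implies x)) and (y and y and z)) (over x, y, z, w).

x  y  z  w  |  φ
1  1  1  1  |  1
1  1  1  0  |  1
1  1  0  1  |  0
1  1  0  0  |  0
1  0  1  1  |  0
1  0  1  0  |  0
1  0  0  1  |  0
1  0  0  0  |  0
0  1  1  1  |  0
0  1  1  0  |  0
0  1  0  1  |  0
0  1  0  0  |  0
0  0  1  1  |  0
0  0  1  0  |  0
0  0  0  1  |  0
0  0  0  0  |  0
The formula is true on 2 of the 16 rows.

2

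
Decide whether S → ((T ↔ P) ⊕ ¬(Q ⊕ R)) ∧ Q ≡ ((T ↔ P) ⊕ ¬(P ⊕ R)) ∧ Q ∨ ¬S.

not equivalent

P | Q | R | S | T | φ | ψ
- | - | - | - | - | - | -
F | F | F | F | F | T | T
F | F | F | F | T | T | T
F | F | F | T | F | F | F
F | F | F | T | T | F | F
F | F | T | F | F | T | T
F | F | T | F | T | T | T
F | F | T | T | F | F | F
F | F | T | T | T | F | F
F | T | F | F | F | T | T
F | T | F | F | T | T | T
F | T | F | T | F | T | F
F | T | F | T | T | F | T
F | T | T | F | F | T | T
F | T | T | F | T | T | T
F | T | T | T | F | F | T
F | T | T | T | T | T | F
T | F | F | F | F | T | T
T | F | F | F | T | T | T
T | F | F | T | F | F | F
T | F | F | T | T | F | F
T | F | T | F | F | T | T
T | F | T | F | T | T | T
T | F | T | T | F | F | F
T | F | T | T | T | F | F
T | T | F | F | F | T | T
T | T | F | F | T | T | T
T | T | F | T | F | F | F
T | T | F | T | T | T | T
T | T | T | F | F | T | T
T | T | T | F | T | T | T
T | T | T | T | F | T | T
T | T | T | T | T | F | F
The columns differ at P=F, Q=T, R=F, S=T, T=F (φ=T, ψ=F), so they are not equivalent.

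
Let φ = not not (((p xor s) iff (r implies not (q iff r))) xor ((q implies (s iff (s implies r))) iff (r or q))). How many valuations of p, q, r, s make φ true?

p | q | r | s || φ
1 | 1 | 1 | 1 || 0
1 | 1 | 1 | 0 || 0
1 | 1 | 0 | 1 || 0
1 | 1 | 0 | 0 || 1
1 | 0 | 1 | 1 || 1
1 | 0 | 1 | 0 || 0
1 | 0 | 0 | 1 || 0
1 | 0 | 0 | 0 || 1
0 | 1 | 1 | 1 || 1
0 | 1 | 1 | 0 || 1
0 | 1 | 0 | 1 || 1
0 | 1 | 0 | 0 || 0
0 | 0 | 1 | 1 || 0
0 | 0 | 1 | 0 || 1
0 | 0 | 0 | 1 || 1
0 | 0 | 0 | 0 || 0
The formula is true on 8 of the 16 rows.

8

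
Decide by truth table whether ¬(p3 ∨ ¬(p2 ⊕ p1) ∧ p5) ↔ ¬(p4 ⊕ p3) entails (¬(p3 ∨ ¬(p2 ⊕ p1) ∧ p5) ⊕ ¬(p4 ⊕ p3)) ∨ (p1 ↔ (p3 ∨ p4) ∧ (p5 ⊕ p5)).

no

p1  p2  p3  p4  p5  |  φ  ψ
T   T   T   T   T   |  F  T
T   T   T   T   F   |  F  T
T   T   T   F   T   |  T  F
T   T   T   F   F   |  T  F
T   T   F   T   T   |  T  F
T   T   F   T   F   |  F  T
T   T   F   F   T   |  F  T
T   T   F   F   F   |  T  F
T   F   T   T   T   |  F  T
T   F   T   T   F   |  F  T
T   F   T   F   T   |  T  F
T   F   T   F   F   |  T  F
T   F   F   T   T   |  F  T
T   F   F   T   F   |  F  T
T   F   F   F   T   |  T  F
T   F   F   F   F   |  T  F
F   T   T   T   T   |  F  T
F   T   T   T   F   |  F  T
F   T   T   F   T   |  T  T
F   T   T   F   F   |  T  T
F   T   F   T   T   |  F  T
F   T   F   T   F   |  F  T
F   T   F   F   T   |  T  T
F   T   F   F   F   |  T  T
F   F   T   T   T   |  F  T
F   F   T   T   F   |  F  T
F   F   T   F   T   |  T  T
F   F   T   F   F   |  T  T
F   F   F   T   T   |  T  T
F   F   F   T   F   |  F  T
F   F   F   F   T   |  F  T
F   F   F   F   F   |  T  T
At p1=T, p2=T, p3=T, p4=F, p5=T we have φ true but ψ false, so φ does not entail ψ.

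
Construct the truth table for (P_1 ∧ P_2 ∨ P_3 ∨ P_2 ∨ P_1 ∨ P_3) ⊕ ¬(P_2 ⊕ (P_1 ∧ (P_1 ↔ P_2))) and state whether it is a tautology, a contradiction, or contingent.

contingent

P_1  P_2  P_3  |  (P_1 ∧ P_2)  (P_2 ∨ P_1)  (P_1 ↔ P_2)  (P_1 ∧ (P_1 ↔ P_2))  (P_2 ⊕ (P_1 ∧ (P_1 ↔ P_2)))  ¬(P_2 ⊕ (P_1 ∧ (P_1 ↔ P_2)))  φ
 T    T    T   |       T            T            T                T                        F                            T                F
 T    T    F   |       T            T            T                T                        F                            T                F
 T    F    T   |       F            T            F                F                        F                            T                F
 T    F    F   |       F            T            F                F                        F                            T                F
 F    T    T   |       F            T            F                F                        T                            F                T
 F    T    F   |       F            T            F                F                        T                            F                T
 F    F    T   |       F            F            T                F                        F                            T                F
 F    F    F   |       F            F            T                F                        F                            T                T
3 of 8 rows are T, so the formula is contingent.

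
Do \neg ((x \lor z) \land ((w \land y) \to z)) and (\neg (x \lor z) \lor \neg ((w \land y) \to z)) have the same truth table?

x  y  z  w  |  φ  ψ
1  1  1  1  |  0  0
1  1  1  0  |  0  0
1  1  0  1  |  1  1
1  1  0  0  |  0  0
1  0  1  1  |  0  0
1  0  1  0  |  0  0
1  0  0  1  |  0  0
1  0  0  0  |  0  0
0  1  1  1  |  0  0
0  1  1  0  |  0  0
0  1  0  1  |  1  1
0  1  0  0  |  1  1
0  0  1  1  |  0  0
0  0  1  0  |  0  0
0  0  0  1  |  1  1
0  0  0  0  |  1  1
The columns for φ and ψ agree on every row, so they are logically equivalent.

equivalent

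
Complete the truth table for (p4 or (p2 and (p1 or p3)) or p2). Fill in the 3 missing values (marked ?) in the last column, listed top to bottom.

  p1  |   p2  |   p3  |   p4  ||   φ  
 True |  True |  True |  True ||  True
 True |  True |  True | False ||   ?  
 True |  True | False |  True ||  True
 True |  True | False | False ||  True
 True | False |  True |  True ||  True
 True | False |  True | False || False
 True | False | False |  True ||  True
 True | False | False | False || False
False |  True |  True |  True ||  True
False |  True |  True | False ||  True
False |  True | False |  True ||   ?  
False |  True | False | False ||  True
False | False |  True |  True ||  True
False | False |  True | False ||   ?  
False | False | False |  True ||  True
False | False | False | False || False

Row p1=True, p2=True, p3=True, p4=False: (p2 and (p1 or p3)) = True, so the formula = True.
Row p1=False, p2=True, p3=False, p4=True: (p2 and (p1 or p3)) = False, so the formula = True.
Row p1=False, p2=False, p3=True, p4=False: (p2 and (p1 or p3)) = False, so the formula = False.

True, True, False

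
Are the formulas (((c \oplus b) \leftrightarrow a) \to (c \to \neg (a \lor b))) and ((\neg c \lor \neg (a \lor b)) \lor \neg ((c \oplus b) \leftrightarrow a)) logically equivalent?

a | b | c | φ | ψ
- | - | - | - | -
1 | 1 | 1 | 1 | 1
1 | 1 | 0 | 1 | 1
1 | 0 | 1 | 0 | 0
1 | 0 | 0 | 1 | 1
0 | 1 | 1 | 0 | 0
0 | 1 | 0 | 1 | 1
0 | 0 | 1 | 1 | 1
0 | 0 | 0 | 1 | 1
The columns for φ and ψ agree on every row, so they are logically equivalent.

equivalent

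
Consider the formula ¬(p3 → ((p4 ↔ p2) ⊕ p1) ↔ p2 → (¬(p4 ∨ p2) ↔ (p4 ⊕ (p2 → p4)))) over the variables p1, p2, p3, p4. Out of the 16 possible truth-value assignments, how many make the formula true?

4

p1 | p2 | p3 | p4 | φ
-- | -- | -- | -- | -
T  | T  | T  | T  | T
T  | T  | T  | F  | F
T  | T  | F  | T  | F
T  | T  | F  | F  | F
T  | F  | T  | T  | F
T  | F  | T  | F  | T
T  | F  | F  | T  | F
T  | F  | F  | F  | F
F  | T  | T  | T  | F
F  | T  | T  | F  | T
F  | T  | F  | T  | F
F  | T  | F  | F  | F
F  | F  | T  | T  | T
F  | F  | T  | F  | F
F  | F  | F  | T  | F
F  | F  | F  | F  | F
The formula is true on 4 of the 16 rows.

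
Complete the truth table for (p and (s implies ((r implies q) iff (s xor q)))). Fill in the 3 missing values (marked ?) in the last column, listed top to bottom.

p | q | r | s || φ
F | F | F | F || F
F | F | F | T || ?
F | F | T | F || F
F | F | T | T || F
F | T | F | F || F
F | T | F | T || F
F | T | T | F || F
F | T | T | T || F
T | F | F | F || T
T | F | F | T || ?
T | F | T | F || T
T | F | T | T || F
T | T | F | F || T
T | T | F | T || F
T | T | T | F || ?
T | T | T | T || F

F, T, T

Row p=F, q=F, r=F, s=T: (s implies ((r implies q) iff (s xor q))) = T, so the formula = F.
Row p=T, q=F, r=F, s=T: (s implies ((r implies q) iff (s xor q))) = T, so the formula = T.
Row p=T, q=T, r=T, s=F: (s implies ((r implies q) iff (s xor q))) = T, so the formula = T.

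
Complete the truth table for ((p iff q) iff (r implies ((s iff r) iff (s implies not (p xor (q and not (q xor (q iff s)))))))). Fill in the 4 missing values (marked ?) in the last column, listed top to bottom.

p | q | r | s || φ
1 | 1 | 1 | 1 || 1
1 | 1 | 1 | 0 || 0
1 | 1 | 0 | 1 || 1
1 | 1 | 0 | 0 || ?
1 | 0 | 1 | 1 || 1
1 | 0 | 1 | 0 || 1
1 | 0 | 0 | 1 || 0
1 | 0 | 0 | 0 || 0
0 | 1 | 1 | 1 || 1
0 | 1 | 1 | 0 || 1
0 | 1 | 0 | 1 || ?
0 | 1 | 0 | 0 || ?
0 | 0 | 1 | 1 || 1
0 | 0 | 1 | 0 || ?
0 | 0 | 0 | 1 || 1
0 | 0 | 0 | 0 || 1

Row p=1, q=1, r=0, s=0: (p iff q) = 1, (r implies ((s iff r) iff (s implies not (p xor (q and not (q xor (q iff s))))))) = 1, so the formula = 1.
Row p=0, q=1, r=0, s=1: (p iff q) = 0, (r implies ((s iff r) iff (s implies not (p xor (q and not (q xor (q iff s))))))) = 1, so the formula = 0.
Row p=0, q=1, r=0, s=0: (p iff q) = 0, (r implies ((s iff r) iff (s implies not (p xor (q and not (q xor (q iff s))))))) = 1, so the formula = 0.
Row p=0, q=0, r=1, s=0: (p iff q) = 1, (r implies ((s iff r) iff (s implies not (p xor (q and not (q xor (q iff s))))))) = 0, so the formula = 0.

1, 0, 0, 0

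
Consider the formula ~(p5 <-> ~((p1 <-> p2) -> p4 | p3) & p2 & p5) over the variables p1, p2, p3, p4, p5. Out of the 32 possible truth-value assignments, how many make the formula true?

p1  p2  p3  p4  p5  |  φ
0   0   0   0   0   |  0
0   0   0   0   1   |  1
0   0   0   1   0   |  0
0   0   0   1   1   |  1
0   0   1   0   0   |  0
0   0   1   0   1   |  1
0   0   1   1   0   |  0
0   0   1   1   1   |  1
0   1   0   0   0   |  0
0   1   0   0   1   |  1
0   1   0   1   0   |  0
0   1   0   1   1   |  1
0   1   1   0   0   |  0
0   1   1   0   1   |  1
0   1   1   1   0   |  0
0   1   1   1   1   |  1
1   0   0   0   0   |  0
1   0   0   0   1   |  1
1   0   0   1   0   |  0
1   0   0   1   1   |  1
1   0   1   0   0   |  0
1   0   1   0   1   |  1
1   0   1   1   0   |  0
1   0   1   1   1   |  1
1   1   0   0   0   |  0
1   1   0   0   1   |  0
1   1   0   1   0   |  0
1   1   0   1   1   |  1
1   1   1   0   0   |  0
1   1   1   0   1   |  1
1   1   1   1   0   |  0
1   1   1   1   1   |  1
The formula is true on 15 of the 32 rows.

15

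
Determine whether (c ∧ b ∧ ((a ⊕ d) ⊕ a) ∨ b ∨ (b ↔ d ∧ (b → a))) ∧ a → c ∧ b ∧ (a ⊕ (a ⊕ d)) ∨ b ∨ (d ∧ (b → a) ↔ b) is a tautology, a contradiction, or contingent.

  a   |   b   |   c   |   d   |   φ  
----- | ----- | ----- | ----- | -----
 True |  True |  True |  True |  True
 True |  True |  True | False |  True
 True |  True | False |  True |  True
 True |  True | False | False |  True
 True | False |  True |  True |  True
 True | False |  True | False |  True
 True | False | False |  True |  True
 True | False | False | False |  True
False |  True |  True |  True |  True
False |  True |  True | False |  True
False |  True | False |  True |  True
False |  True | False | False |  True
False | False |  True |  True |  True
False | False |  True | False |  True
False | False | False |  True |  True
False | False | False | False |  True
Every row is True, so the formula is a tautology.

tautology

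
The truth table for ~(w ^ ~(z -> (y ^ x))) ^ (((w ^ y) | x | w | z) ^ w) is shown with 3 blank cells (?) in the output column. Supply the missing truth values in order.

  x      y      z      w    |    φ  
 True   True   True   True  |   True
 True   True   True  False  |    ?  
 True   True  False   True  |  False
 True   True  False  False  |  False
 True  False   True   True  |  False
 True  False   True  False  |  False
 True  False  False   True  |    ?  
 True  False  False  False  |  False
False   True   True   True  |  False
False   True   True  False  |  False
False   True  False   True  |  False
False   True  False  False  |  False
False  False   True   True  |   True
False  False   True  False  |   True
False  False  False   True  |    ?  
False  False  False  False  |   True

True, False, False

Row x=True, y=True, z=True, w=False: ~(w ^ ~(z -> (y ^ x))) = False, (((w ^ y) | x | w | z) ^ w) = True, so the formula = True.
Row x=True, y=False, z=False, w=True: ~(w ^ ~(z -> (y ^ x))) = False, (((w ^ y) | x | w | z) ^ w) = False, so the formula = False.
Row x=False, y=False, z=False, w=True: ~(w ^ ~(z -> (y ^ x))) = False, (((w ^ y) | x | w | z) ^ w) = False, so the formula = False.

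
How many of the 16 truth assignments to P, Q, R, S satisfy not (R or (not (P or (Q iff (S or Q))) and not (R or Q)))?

7

P  Q  R  S  |  φ
F  F  F  F  |  T
F  F  F  T  |  F
F  F  T  F  |  F
F  F  T  T  |  F
F  T  F  F  |  T
F  T  F  T  |  T
F  T  T  F  |  F
F  T  T  T  |  F
T  F  F  F  |  T
T  F  F  T  |  T
T  F  T  F  |  F
T  F  T  T  |  F
T  T  F  F  |  T
T  T  F  T  |  T
T  T  T  F  |  F
T  T  T  T  |  F
The formula is true on 7 of the 16 rows.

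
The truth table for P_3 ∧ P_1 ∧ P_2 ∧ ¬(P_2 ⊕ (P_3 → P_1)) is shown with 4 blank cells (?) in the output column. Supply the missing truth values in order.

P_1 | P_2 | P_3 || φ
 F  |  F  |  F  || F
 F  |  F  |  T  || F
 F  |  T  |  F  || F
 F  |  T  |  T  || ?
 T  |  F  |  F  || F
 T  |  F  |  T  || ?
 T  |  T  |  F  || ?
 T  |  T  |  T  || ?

Row P_1=F, P_2=T, P_3=T: (P_1 ∧ P_2) = F, ¬(P_2 ⊕ (P_3 → P_1)) = F, so the formula = F.
Row P_1=T, P_2=F, P_3=T: (P_1 ∧ P_2) = F, ¬(P_2 ⊕ (P_3 → P_1)) = F, so the formula = F.
Row P_1=T, P_2=T, P_3=F: (P_1 ∧ P_2) = T, ¬(P_2 ⊕ (P_3 → P_1)) = T, so the formula = F.
Row P_1=T, P_2=T, P_3=T: (P_1 ∧ P_2) = T, ¬(P_2 ⊕ (P_3 → P_1)) = T, so the formula = T.

F, F, F, T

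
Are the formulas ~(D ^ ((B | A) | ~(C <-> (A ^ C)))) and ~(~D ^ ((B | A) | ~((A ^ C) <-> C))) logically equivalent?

  A   |   B   |   C   |   D   ||   φ   |   ψ  
False | False | False | False ||  True | False
False | False | False |  True || False |  True
False | False |  True | False ||  True | False
False | False |  True |  True || False |  True
False |  True | False | False || False |  True
False |  True | False |  True ||  True | False
False |  True |  True | False || False |  True
False |  True |  True |  True ||  True | False
 True | False | False | False || False |  True
 True | False | False |  True ||  True | False
 True | False |  True | False || False |  True
 True | False |  True |  True ||  True | False
 True |  True | False | False || False |  True
 True |  True | False |  True ||  True | False
 True |  True |  True | False || False |  True
 True |  True |  True |  True ||  True | False
The columns differ at A=False, B=False, C=False, D=False (φ=True, ψ=False), so they are not equivalent.

not equivalent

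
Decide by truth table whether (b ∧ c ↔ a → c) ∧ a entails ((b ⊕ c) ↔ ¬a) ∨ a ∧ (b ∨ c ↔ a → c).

a | b | c | φ | ψ
- | - | - | - | -
1 | 1 | 1 | 1 | 1
1 | 1 | 0 | 1 | 0
1 | 0 | 1 | 0 | 1
1 | 0 | 0 | 1 | 1
0 | 1 | 1 | 0 | 0
0 | 1 | 0 | 0 | 1
0 | 0 | 1 | 0 | 1
0 | 0 | 0 | 0 | 0
At a=1, b=1, c=0 we have φ true but ψ false, so φ does not entail ψ.

no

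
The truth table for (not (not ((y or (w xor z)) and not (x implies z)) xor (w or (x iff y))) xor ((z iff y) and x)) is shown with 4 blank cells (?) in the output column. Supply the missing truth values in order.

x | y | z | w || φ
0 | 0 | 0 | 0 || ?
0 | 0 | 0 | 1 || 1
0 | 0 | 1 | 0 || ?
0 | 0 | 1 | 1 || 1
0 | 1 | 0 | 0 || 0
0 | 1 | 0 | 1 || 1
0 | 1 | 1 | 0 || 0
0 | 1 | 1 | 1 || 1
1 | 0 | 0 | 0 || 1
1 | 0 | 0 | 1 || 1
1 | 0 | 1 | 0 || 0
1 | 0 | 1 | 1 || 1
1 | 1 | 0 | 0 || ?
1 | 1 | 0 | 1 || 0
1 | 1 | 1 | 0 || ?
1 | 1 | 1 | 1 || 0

Row x=0, y=0, z=0, w=0: not (not ((y or (w xor z)) and not (x implies z)) xor (w or (x iff y))) = 1, ((z iff y) and x) = 0, so the formula = 1.
Row x=0, y=0, z=1, w=0: not (not ((y or (w xor z)) and not (x implies z)) xor (w or (x iff y))) = 1, ((z iff y) and x) = 0, so the formula = 1.
Row x=1, y=1, z=0, w=0: not (not ((y or (w xor z)) and not (x implies z)) xor (w or (x iff y))) = 0, ((z iff y) and x) = 0, so the formula = 0.
Row x=1, y=1, z=1, w=0: not (not ((y or (w xor z)) and not (x implies z)) xor (w or (x iff y))) = 1, ((z iff y) and x) = 1, so the formula = 0.

1, 1, 0, 0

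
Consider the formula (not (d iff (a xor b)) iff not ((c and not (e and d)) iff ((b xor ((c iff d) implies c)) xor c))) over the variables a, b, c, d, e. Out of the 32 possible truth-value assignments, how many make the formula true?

16

a | b | c | d | e || φ
1 | 1 | 1 | 1 | 1 || 1
1 | 1 | 1 | 1 | 0 || 0
1 | 1 | 1 | 0 | 1 || 1
1 | 1 | 1 | 0 | 0 || 1
1 | 1 | 0 | 1 | 1 || 0
1 | 1 | 0 | 1 | 0 || 0
1 | 1 | 0 | 0 | 1 || 0
1 | 1 | 0 | 0 | 0 || 0
1 | 0 | 1 | 1 | 1 || 1
1 | 0 | 1 | 1 | 0 || 0
1 | 0 | 1 | 0 | 1 || 1
1 | 0 | 1 | 0 | 0 || 1
1 | 0 | 0 | 1 | 1 || 0
1 | 0 | 0 | 1 | 0 || 0
1 | 0 | 0 | 0 | 1 || 0
1 | 0 | 0 | 0 | 0 || 0
0 | 1 | 1 | 1 | 1 || 0
0 | 1 | 1 | 1 | 0 || 1
0 | 1 | 1 | 0 | 1 || 0
0 | 1 | 1 | 0 | 0 || 0
0 | 1 | 0 | 1 | 1 || 1
0 | 1 | 0 | 1 | 0 || 1
0 | 1 | 0 | 0 | 1 || 1
0 | 1 | 0 | 0 | 0 || 1
0 | 0 | 1 | 1 | 1 || 0
0 | 0 | 1 | 1 | 0 || 1
0 | 0 | 1 | 0 | 1 || 0
0 | 0 | 1 | 0 | 0 || 0
0 | 0 | 0 | 1 | 1 || 1
0 | 0 | 0 | 1 | 0 || 1
0 | 0 | 0 | 0 | 1 || 1
0 | 0 | 0 | 0 | 0 || 1
The formula is true on 16 of the 32 rows.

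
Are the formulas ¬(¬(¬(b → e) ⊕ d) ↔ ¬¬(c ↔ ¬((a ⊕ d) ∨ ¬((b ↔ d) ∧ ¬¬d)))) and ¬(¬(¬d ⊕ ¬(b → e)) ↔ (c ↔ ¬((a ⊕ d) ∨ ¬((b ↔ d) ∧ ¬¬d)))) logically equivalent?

not equivalent

a  b  c  d  e  |  φ  ψ
T  T  T  T  T  |  T  F
T  T  T  T  F  |  F  T
T  T  T  F  T  |  T  F
T  T  T  F  F  |  F  T
T  T  F  T  T  |  F  T
T  T  F  T  F  |  T  F
T  T  F  F  T  |  F  T
T  T  F  F  F  |  T  F
T  F  T  T  T  |  F  T
T  F  T  T  F  |  F  T
T  F  T  F  T  |  T  F
T  F  T  F  F  |  T  F
T  F  F  T  T  |  T  F
T  F  F  T  F  |  T  F
T  F  F  F  T  |  F  T
T  F  F  F  F  |  F  T
F  T  T  T  T  |  F  T
F  T  T  T  F  |  T  F
F  T  T  F  T  |  T  F
F  T  T  F  F  |  F  T
F  T  F  T  T  |  T  F
F  T  F  T  F  |  F  T
F  T  F  F  T  |  F  T
F  T  F  F  F  |  T  F
F  F  T  T  T  |  F  T
F  F  T  T  F  |  F  T
F  F  T  F  T  |  T  F
F  F  T  F  F  |  T  F
F  F  F  T  T  |  T  F
F  F  F  T  F  |  T  F
F  F  F  F  T  |  F  T
F  F  F  F  F  |  F  T
The columns differ at a=T, b=T, c=T, d=T, e=T (φ=T, ψ=F), so they are not equivalent.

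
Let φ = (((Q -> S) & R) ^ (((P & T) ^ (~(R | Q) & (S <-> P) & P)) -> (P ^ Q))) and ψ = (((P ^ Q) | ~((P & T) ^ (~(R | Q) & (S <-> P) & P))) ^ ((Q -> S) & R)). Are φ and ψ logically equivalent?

  P   |   Q   |   R   |   S   |   T   |   φ   |   ψ  
----- | ----- | ----- | ----- | ----- | ----- | -----
False | False | False | False | False |  True |  True
False | False | False | False |  True |  True |  True
False | False | False |  True | False |  True |  True
False | False | False |  True |  True |  True |  True
False | False |  True | False | False | False | False
False | False |  True | False |  True | False | False
False | False |  True |  True | False | False | False
False | False |  True |  True |  True | False | False
False |  True | False | False | False |  True |  True
False |  True | False | False |  True |  True |  True
False |  True | False |  True | False |  True |  True
False |  True | False |  True |  True |  True |  True
False |  True |  True | False | False |  True |  True
False |  True |  True | False |  True |  True |  True
False |  True |  True |  True | False | False | False
False |  True |  True |  True |  True | False | False
 True | False | False | False | False |  True |  True
 True | False | False | False |  True |  True |  True
 True | False | False |  True | False |  True |  True
 True | False | False |  True |  True |  True |  True
 True | False |  True | False | False | False | False
 True | False |  True | False |  True | False | False
 True | False |  True |  True | False | False | False
 True | False |  True |  True |  True | False | False
 True |  True | False | False | False |  True |  True
 True |  True | False | False |  True | False | False
 True |  True | False |  True | False |  True |  True
 True |  True | False |  True |  True | False | False
 True |  True |  True | False | False |  True |  True
 True |  True |  True | False |  True | False | False
 True |  True |  True |  True | False | False | False
 True |  True |  True |  True |  True |  True |  True
The columns for φ and ψ agree on every row, so they are logically equivalent.

equivalent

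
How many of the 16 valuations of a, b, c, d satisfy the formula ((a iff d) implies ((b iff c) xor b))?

12

  a   |   b   |   c   |   d   || (a iff d) | (b iff c) | ((b iff c) xor b) |   φ  
 True |  True |  True |  True ||    True   |    True   |       False       | False
 True |  True |  True | False ||   False   |    True   |       False       |  True
 True |  True | False |  True ||    True   |   False   |        True       |  True
 True |  True | False | False ||   False   |   False   |        True       |  True
 True | False |  True |  True ||    True   |   False   |       False       | False
 True | False |  True | False ||   False   |   False   |       False       |  True
 True | False | False |  True ||    True   |    True   |        True       |  True
 True | False | False | False ||   False   |    True   |        True       |  True
False |  True |  True |  True ||   False   |    True   |       False       |  True
False |  True |  True | False ||    True   |    True   |       False       | False
False |  True | False |  True ||   False   |   False   |        True       |  True
False |  True | False | False ||    True   |   False   |        True       |  True
False | False |  True |  True ||   False   |   False   |       False       |  True
False | False |  True | False ||    True   |   False   |       False       | False
False | False | False |  True ||   False   |    True   |        True       |  True
False | False | False | False ||    True   |    True   |        True       |  True
The formula is true on 12 of the 16 rows.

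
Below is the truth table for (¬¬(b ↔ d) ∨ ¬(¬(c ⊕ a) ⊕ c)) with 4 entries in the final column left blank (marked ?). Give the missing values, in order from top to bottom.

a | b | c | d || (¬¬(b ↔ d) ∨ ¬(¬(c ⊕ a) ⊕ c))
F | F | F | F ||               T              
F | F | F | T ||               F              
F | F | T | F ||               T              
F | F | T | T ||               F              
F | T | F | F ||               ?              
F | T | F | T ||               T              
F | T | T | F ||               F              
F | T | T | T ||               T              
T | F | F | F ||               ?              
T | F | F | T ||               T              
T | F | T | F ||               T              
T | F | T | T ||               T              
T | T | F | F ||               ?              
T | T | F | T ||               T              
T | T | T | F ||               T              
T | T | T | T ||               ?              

Row a=F, b=T, c=F, d=F: ¬¬(b ↔ d) = F, ¬(¬(c ⊕ a) ⊕ c) = F, so (¬¬(b ↔ d) ∨ ¬(¬(c ⊕ a) ⊕ c)) = F.
Row a=T, b=F, c=F, d=F: ¬¬(b ↔ d) = T, ¬(¬(c ⊕ a) ⊕ c) = T, so (¬¬(b ↔ d) ∨ ¬(¬(c ⊕ a) ⊕ c)) = T.
Row a=T, b=T, c=F, d=F: ¬¬(b ↔ d) = F, ¬(¬(c ⊕ a) ⊕ c) = T, so (¬¬(b ↔ d) ∨ ¬(¬(c ⊕ a) ⊕ c)) = T.
Row a=T, b=T, c=T, d=T: ¬¬(b ↔ d) = T, ¬(¬(c ⊕ a) ⊕ c) = T, so (¬¬(b ↔ d) ∨ ¬(¬(c ⊕ a) ⊕ c)) = T.

F, T, T, T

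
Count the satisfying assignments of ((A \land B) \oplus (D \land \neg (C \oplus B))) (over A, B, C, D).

A | B | C | D | φ
- | - | - | - | -
T | T | T | T | F
T | T | T | F | T
T | T | F | T | T
T | T | F | F | T
T | F | T | T | F
T | F | T | F | F
T | F | F | T | T
T | F | F | F | F
F | T | T | T | T
F | T | T | F | F
F | T | F | T | F
F | T | F | F | F
F | F | T | T | F
F | F | T | F | F
F | F | F | T | T
F | F | F | F | F
The formula is true on 6 of the 16 rows.

6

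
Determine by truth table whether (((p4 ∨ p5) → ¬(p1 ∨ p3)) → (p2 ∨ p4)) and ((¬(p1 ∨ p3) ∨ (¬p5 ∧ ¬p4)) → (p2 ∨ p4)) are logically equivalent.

equivalent

p1  p2  p3  p4  p5  |  φ  ψ
F   F   F   F   F   |  F  F
F   F   F   F   T   |  F  F
F   F   F   T   F   |  T  T
F   F   F   T   T   |  T  T
F   F   T   F   F   |  F  F
F   F   T   F   T   |  T  T
F   F   T   T   F   |  T  T
F   F   T   T   T   |  T  T
F   T   F   F   F   |  T  T
F   T   F   F   T   |  T  T
F   T   F   T   F   |  T  T
F   T   F   T   T   |  T  T
F   T   T   F   F   |  T  T
F   T   T   F   T   |  T  T
F   T   T   T   F   |  T  T
F   T   T   T   T   |  T  T
T   F   F   F   F   |  F  F
T   F   F   F   T   |  T  T
T   F   F   T   F   |  T  T
T   F   F   T   T   |  T  T
T   F   T   F   F   |  F  F
T   F   T   F   T   |  T  T
T   F   T   T   F   |  T  T
T   F   T   T   T   |  T  T
T   T   F   F   F   |  T  T
T   T   F   F   T   |  T  T
T   T   F   T   F   |  T  T
T   T   F   T   T   |  T  T
T   T   T   F   F   |  T  T
T   T   T   F   T   |  T  T
T   T   T   T   F   |  T  T
T   T   T   T   T   |  T  T
The columns for φ and ψ agree on every row, so they are logically equivalent.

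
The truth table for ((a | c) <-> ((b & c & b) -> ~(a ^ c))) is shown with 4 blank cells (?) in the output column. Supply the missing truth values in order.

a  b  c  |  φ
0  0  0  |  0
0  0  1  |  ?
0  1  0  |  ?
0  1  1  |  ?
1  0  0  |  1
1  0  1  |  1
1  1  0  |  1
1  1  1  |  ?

1, 0, 0, 1

Row a=0, b=0, c=1: (a | c) = 1, ((b & c & b) -> ~(a ^ c)) = 1, so the formula = 1.
Row a=0, b=1, c=0: (a | c) = 0, ((b & c & b) -> ~(a ^ c)) = 1, so the formula = 0.
Row a=0, b=1, c=1: (a | c) = 1, ((b & c & b) -> ~(a ^ c)) = 0, so the formula = 0.
Row a=1, b=1, c=1: (a | c) = 1, ((b & c & b) -> ~(a ^ c)) = 1, so the formula = 1.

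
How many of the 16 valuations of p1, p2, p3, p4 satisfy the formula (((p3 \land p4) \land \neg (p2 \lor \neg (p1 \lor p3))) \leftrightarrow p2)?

p1 | p2 | p3 | p4 || φ
F  | F  | F  | F  || T
F  | F  | F  | T  || T
F  | F  | T  | F  || T
F  | F  | T  | T  || F
F  | T  | F  | F  || F
F  | T  | F  | T  || F
F  | T  | T  | F  || F
F  | T  | T  | T  || F
T  | F  | F  | F  || T
T  | F  | F  | T  || T
T  | F  | T  | F  || T
T  | F  | T  | T  || F
T  | T  | F  | F  || F
T  | T  | F  | T  || F
T  | T  | T  | F  || F
T  | T  | T  | T  || F
The formula is true on 6 of the 16 rows.

6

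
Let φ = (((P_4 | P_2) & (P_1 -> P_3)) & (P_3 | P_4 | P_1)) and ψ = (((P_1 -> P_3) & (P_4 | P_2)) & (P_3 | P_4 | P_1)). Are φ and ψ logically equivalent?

equivalent

P_1  P_2  P_3  P_4  |  φ  ψ
 T    T    T    T   |  T  T
 T    T    T    F   |  T  T
 T    T    F    T   |  F  F
 T    T    F    F   |  F  F
 T    F    T    T   |  T  T
 T    F    T    F   |  F  F
 T    F    F    T   |  F  F
 T    F    F    F   |  F  F
 F    T    T    T   |  T  T
 F    T    T    F   |  T  T
 F    T    F    T   |  T  T
 F    T    F    F   |  F  F
 F    F    T    T   |  T  T
 F    F    T    F   |  F  F
 F    F    F    T   |  T  T
 F    F    F    F   |  F  F
The columns for φ and ψ agree on every row, so they are logically equivalent.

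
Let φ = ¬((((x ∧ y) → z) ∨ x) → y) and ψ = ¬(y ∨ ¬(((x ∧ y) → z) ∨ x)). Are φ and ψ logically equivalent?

  x   |   y   |   z   |   φ   |   ψ  
----- | ----- | ----- | ----- | -----
False | False | False |  True |  True
False | False |  True |  True |  True
False |  True | False | False | False
False |  True |  True | False | False
 True | False | False |  True |  True
 True | False |  True |  True |  True
 True |  True | False | False | False
 True |  True |  True | False | False
The columns for φ and ψ agree on every row, so they are logically equivalent.

equivalent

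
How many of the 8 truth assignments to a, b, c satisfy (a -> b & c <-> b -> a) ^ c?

3

a  b  c  |  (b & c)  (a -> (b & c))  (b -> a)  (((a -> (b & c)) <-> (b -> a)) ^ c)
F  F  F  |     F           T            T                       T                 
F  F  T  |     F           T            T                       F                 
F  T  F  |     F           T            F                       F                 
F  T  T  |     T           T            F                       T                 
T  F  F  |     F           F            T                       F                 
T  F  T  |     F           F            T                       T                 
T  T  F  |     F           F            T                       F                 
T  T  T  |     T           T            T                       F                 
The formula is true on 3 of the 8 rows.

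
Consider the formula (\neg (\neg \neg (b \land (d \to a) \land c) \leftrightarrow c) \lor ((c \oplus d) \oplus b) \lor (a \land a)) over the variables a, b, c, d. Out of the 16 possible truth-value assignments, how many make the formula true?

13

a | b | c | d || (d \to a) | (b \land (d \to a) \land c) | (c \oplus d) | ((c \oplus d) \oplus b) | (a \land a) | φ
0 | 0 | 0 | 0 ||     1     |              0              |      0       |            0            |      0      | 0
0 | 0 | 0 | 1 ||     0     |              0              |      1       |            1            |      0      | 1
0 | 0 | 1 | 0 ||     1     |              0              |      1       |            1            |      0      | 1
0 | 0 | 1 | 1 ||     0     |              0              |      0       |            0            |      0      | 1
0 | 1 | 0 | 0 ||     1     |              0              |      0       |            1            |      0      | 1
0 | 1 | 0 | 1 ||     0     |              0              |      1       |            0            |      0      | 0
0 | 1 | 1 | 0 ||     1     |              1              |      1       |            0            |      0      | 0
0 | 1 | 1 | 1 ||     0     |              0              |      0       |            1            |      0      | 1
1 | 0 | 0 | 0 ||     1     |              0              |      0       |            0            |      1      | 1
1 | 0 | 0 | 1 ||     1     |              0              |      1       |            1            |      1      | 1
1 | 0 | 1 | 0 ||     1     |              0              |      1       |            1            |      1      | 1
1 | 0 | 1 | 1 ||     1     |              0              |      0       |            0            |      1      | 1
1 | 1 | 0 | 0 ||     1     |              0              |      0       |            1            |      1      | 1
1 | 1 | 0 | 1 ||     1     |              0              |      1       |            0            |      1      | 1
1 | 1 | 1 | 0 ||     1     |              1              |      1       |            0            |      1      | 1
1 | 1 | 1 | 1 ||     1     |              1              |      0       |            1            |      1      | 1
The formula is true on 13 of the 16 rows.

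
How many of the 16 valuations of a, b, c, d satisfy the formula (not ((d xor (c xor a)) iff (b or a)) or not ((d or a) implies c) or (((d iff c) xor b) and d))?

a  b  c  d  |  φ
F  F  F  F  |  F
F  F  F  T  |  T
F  F  T  F  |  T
F  F  T  T  |  T
F  T  F  F  |  T
F  T  F  T  |  T
F  T  T  F  |  F
F  T  T  T  |  T
T  F  F  F  |  T
T  F  F  T  |  T
T  F  T  F  |  T
T  F  T  T  |  T
T  T  F  F  |  T
T  T  F  T  |  T
T  T  T  F  |  T
T  T  T  T  |  F
The formula is true on 13 of the 16 rows.

13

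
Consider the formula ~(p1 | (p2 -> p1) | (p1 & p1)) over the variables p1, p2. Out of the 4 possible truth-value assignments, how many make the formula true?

p1  p2     (p2 -> p1)  (p1 & p1)  ~(p1 | (p2 -> p1) | (p1 & p1))
F   F          T           F                    F               
F   T          F           F                    T               
T   F          T           T                    F               
T   T          T           T                    F               
The formula is true on 1 of the 4 rows.

1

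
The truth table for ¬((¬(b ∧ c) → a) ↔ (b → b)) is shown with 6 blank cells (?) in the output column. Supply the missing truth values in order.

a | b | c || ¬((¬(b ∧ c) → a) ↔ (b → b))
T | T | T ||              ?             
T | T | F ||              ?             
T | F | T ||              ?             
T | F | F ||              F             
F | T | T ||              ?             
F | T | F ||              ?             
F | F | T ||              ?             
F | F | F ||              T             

Row a=T, b=T, c=T: (¬(b ∧ c) → a) = T, (b → b) = T, ((¬(b ∧ c) → a) ↔ (b → b)) = T, so ¬((¬(b ∧ c) → a) ↔ (b → b)) = F.
Row a=T, b=T, c=F: (¬(b ∧ c) → a) = T, (b → b) = T, ((¬(b ∧ c) → a) ↔ (b → b)) = T, so ¬((¬(b ∧ c) → a) ↔ (b → b)) = F.
Row a=T, b=F, c=T: (¬(b ∧ c) → a) = T, (b → b) = T, ((¬(b ∧ c) → a) ↔ (b → b)) = T, so ¬((¬(b ∧ c) → a) ↔ (b → b)) = F.
Row a=F, b=T, c=T: (¬(b ∧ c) → a) = T, (b → b) = T, ((¬(b ∧ c) → a) ↔ (b → b)) = T, so ¬((¬(b ∧ c) → a) ↔ (b → b)) = F.
Row a=F, b=T, c=F: (¬(b ∧ c) → a) = F, (b → b) = T, ((¬(b ∧ c) → a) ↔ (b → b)) = F, so ¬((¬(b ∧ c) → a) ↔ (b → b)) = T.
Row a=F, b=F, c=T: (¬(b ∧ c) → a) = F, (b → b) = T, ((¬(b ∧ c) → a) ↔ (b → b)) = F, so ¬((¬(b ∧ c) → a) ↔ (b → b)) = T.

F, F, F, F, T, T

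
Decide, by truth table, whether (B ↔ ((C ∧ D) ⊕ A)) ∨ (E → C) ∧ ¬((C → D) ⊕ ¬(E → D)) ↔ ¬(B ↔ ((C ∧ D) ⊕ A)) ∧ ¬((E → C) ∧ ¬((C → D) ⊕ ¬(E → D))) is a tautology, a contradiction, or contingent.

A  B  C  D  E  |  φ
1  1  1  1  1  |  0
1  1  1  1  0  |  0
1  1  1  0  1  |  0
1  1  1  0  0  |  0
1  1  0  1  1  |  0
1  1  0  1  0  |  0
1  1  0  0  1  |  0
1  1  0  0  0  |  0
1  0  1  1  1  |  0
1  0  1  1  0  |  0
1  0  1  0  1  |  0
1  0  1  0  0  |  0
1  0  0  1  1  |  0
1  0  0  1  0  |  0
1  0  0  0  1  |  0
1  0  0  0  0  |  0
0  1  1  1  1  |  0
0  1  1  1  0  |  0
0  1  1  0  1  |  0
0  1  1  0  0  |  0
0  1  0  1  1  |  0
0  1  0  1  0  |  0
0  1  0  0  1  |  0
0  1  0  0  0  |  0
0  0  1  1  1  |  0
0  0  1  1  0  |  0
0  0  1  0  1  |  0
0  0  1  0  0  |  0
0  0  0  1  1  |  0
0  0  0  1  0  |  0
0  0  0  0  1  |  0
0  0  0  0  0  |  0
Every row is 0, so the formula is a contradiction.

contradiction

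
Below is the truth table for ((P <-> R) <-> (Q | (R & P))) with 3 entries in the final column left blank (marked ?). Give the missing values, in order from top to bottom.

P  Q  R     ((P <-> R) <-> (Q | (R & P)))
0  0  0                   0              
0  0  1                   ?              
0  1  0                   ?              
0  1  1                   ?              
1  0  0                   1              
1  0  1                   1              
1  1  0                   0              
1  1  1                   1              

1, 1, 0

Row P=0, Q=0, R=1: (P <-> R) = 0, (Q | (R & P)) = 0, so ((P <-> R) <-> (Q | (R & P))) = 1.
Row P=0, Q=1, R=0: (P <-> R) = 1, (Q | (R & P)) = 1, so ((P <-> R) <-> (Q | (R & P))) = 1.
Row P=0, Q=1, R=1: (P <-> R) = 0, (Q | (R & P)) = 1, so ((P <-> R) <-> (Q | (R & P))) = 0.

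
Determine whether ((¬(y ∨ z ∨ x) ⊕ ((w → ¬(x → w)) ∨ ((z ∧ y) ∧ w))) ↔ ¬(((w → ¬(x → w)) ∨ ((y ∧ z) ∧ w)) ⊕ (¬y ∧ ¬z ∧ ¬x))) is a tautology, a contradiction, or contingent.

x | y | z | w | φ
- | - | - | - | -
T | T | T | T | F
T | T | T | F | F
T | T | F | T | F
T | T | F | F | F
T | F | T | T | F
T | F | T | F | F
T | F | F | T | F
T | F | F | F | F
F | T | T | T | F
F | T | T | F | F
F | T | F | T | F
F | T | F | F | F
F | F | T | T | F
F | F | T | F | F
F | F | F | T | F
F | F | F | F | F
Every row is F, so the formula is a contradiction.

contradiction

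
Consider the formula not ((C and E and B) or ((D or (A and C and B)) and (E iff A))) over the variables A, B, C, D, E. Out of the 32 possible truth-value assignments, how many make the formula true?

21

A | B | C | D | E | φ
- | - | - | - | - | -
F | F | F | F | F | T
F | F | F | F | T | T
F | F | F | T | F | F
F | F | F | T | T | T
F | F | T | F | F | T
F | F | T | F | T | T
F | F | T | T | F | F
F | F | T | T | T | T
F | T | F | F | F | T
F | T | F | F | T | T
F | T | F | T | F | F
F | T | F | T | T | T
F | T | T | F | F | T
F | T | T | F | T | F
F | T | T | T | F | F
F | T | T | T | T | F
T | F | F | F | F | T
T | F | F | F | T | T
T | F | F | T | F | T
T | F | F | T | T | F
T | F | T | F | F | T
T | F | T | F | T | T
T | F | T | T | F | T
T | F | T | T | T | F
T | T | F | F | F | T
T | T | F | F | T | T
T | T | F | T | F | T
T | T | F | T | T | F
T | T | T | F | F | T
T | T | T | F | T | F
T | T | T | T | F | T
T | T | T | T | T | F
The formula is true on 21 of the 32 rows.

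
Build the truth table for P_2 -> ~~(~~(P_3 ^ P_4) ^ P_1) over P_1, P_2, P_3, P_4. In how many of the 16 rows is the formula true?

12

 P_1  |  P_2  |  P_3  |  P_4  || (P_3 ^ P_4) | ~(P_3 ^ P_4) | ~~(P_3 ^ P_4) | (~~(P_3 ^ P_4) ^ P_1) | ~(~~(P_3 ^ P_4) ^ P_1) | ~~(~~(P_3 ^ P_4) ^ P_1) | (P_2 -> ~~(~~(P_3 ^ P_4) ^ P_1))
False | False | False | False ||    False    |     True     |     False     |         False         |          True          |          False          |               True              
False | False | False |  True ||     True    |    False     |      True     |          True         |         False          |           True          |               True              
False | False |  True | False ||     True    |    False     |      True     |          True         |         False          |           True          |               True              
False | False |  True |  True ||    False    |     True     |     False     |         False         |          True          |          False          |               True              
False |  True | False | False ||    False    |     True     |     False     |         False         |          True          |          False          |              False              
False |  True | False |  True ||     True    |    False     |      True     |          True         |         False          |           True          |               True              
False |  True |  True | False ||     True    |    False     |      True     |          True         |         False          |           True          |               True              
False |  True |  True |  True ||    False    |     True     |     False     |         False         |          True          |          False          |              False              
 True | False | False | False ||    False    |     True     |     False     |          True         |         False          |           True          |               True              
 True | False | False |  True ||     True    |    False     |      True     |         False         |          True          |          False          |               True              
 True | False |  True | False ||     True    |    False     |      True     |         False         |          True          |          False          |               True              
 True | False |  True |  True ||    False    |     True     |     False     |          True         |         False          |           True          |               True              
 True |  True | False | False ||    False    |     True     |     False     |          True         |         False          |           True          |               True              
 True |  True | False |  True ||     True    |    False     |      True     |         False         |          True          |          False          |              False              
 True |  True |  True | False ||     True    |    False     |      True     |         False         |          True          |          False          |              False              
 True |  True |  True |  True ||    False    |     True     |     False     |          True         |         False          |           True          |               True              
The formula is true on 12 of the 16 rows.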